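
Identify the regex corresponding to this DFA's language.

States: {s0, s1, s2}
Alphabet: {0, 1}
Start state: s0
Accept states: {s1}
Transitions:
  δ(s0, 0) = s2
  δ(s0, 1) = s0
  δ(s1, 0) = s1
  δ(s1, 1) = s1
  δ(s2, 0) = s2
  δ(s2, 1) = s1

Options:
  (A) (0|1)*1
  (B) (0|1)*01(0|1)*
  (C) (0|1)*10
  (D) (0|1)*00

Check each option against the DFA on short strings; one disagreement eliminates an option:
  (A) (0|1)*1: on '1' the DFA goes s0 → s0 and rejects (s0 ∉ Accept), but the regex matches it → eliminate
  (B) (0|1)*01(0|1)*: agrees with the DFA on every string of length ≤ 6
  (C) (0|1)*10: on '01' the DFA goes s0 → s2 → s1 and accepts (s1 ∈ Accept), but the regex does not match it → eliminate
  (D) (0|1)*00: on '00' the DFA goes s0 → s2 → s2 and rejects (s2 ∉ Accept), but the regex matches it → eliminate
Only (B) is consistent with the DFA.
(B) (0|1)*01(0|1)*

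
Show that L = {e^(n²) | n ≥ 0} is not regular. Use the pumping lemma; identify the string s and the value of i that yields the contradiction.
Assume L is regular with pumping length p. Idea: pumping adds a fixed amount, but gaps between consecutive squares grow.
Choose s = e^(p²) (length p² ≥ p). By the pumping lemma, s = xyz with |xy| ≤ p, |y| > 0, so |y| = k with 1 ≤ k ≤ p. Then |xy²z| = p²+k. Since p² < p²+k ≤ p²+p < (p+1)², the length p²+k lies strictly between consecutive squares, so it is not a perfect square and xy²z ∉ L.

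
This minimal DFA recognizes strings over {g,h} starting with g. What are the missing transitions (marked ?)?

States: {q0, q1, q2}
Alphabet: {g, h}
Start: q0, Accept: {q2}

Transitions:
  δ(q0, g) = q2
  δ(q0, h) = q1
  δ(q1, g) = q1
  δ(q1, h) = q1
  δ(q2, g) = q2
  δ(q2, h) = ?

From the language and accept set, identify what each state tracks — q0: no input read; q1: started with h (dead); q2: started with g.
Each missing δ(q, a) is the state matching the new tracked value after reading a.
δ(q2, h) = q2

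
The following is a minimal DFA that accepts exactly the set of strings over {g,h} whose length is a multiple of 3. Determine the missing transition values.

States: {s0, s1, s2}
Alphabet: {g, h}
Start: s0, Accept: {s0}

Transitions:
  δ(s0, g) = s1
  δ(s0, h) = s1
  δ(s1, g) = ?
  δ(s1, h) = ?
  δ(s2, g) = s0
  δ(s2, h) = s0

From the language and accept set, identify what each state tracks — s0: length ≡ 0 (mod 3); s1: length ≡ 1 (mod 3); s2: length ≡ 2 (mod 3).
Each missing δ(q, a) is the state matching the new tracked value after reading a.
δ(s1, g) = s2; δ(s1, h) = s2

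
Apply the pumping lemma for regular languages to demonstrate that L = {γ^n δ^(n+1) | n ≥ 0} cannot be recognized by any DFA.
Assume L is regular with pumping length p. Idea: pumping the γ-block breaks the fixed offset of 1.
Choose s = γ^p δ^(p+1) ∈ L. By the pumping lemma, s = xyz with |xy| ≤ p, |y| > 0, so y = γ^k with k ≥ 1. Then xy²z = γ^(p+k) δ^(p+1). For this to be in L we would need p+1 = (p+k)+1, i.e. k = 0, contradicting k ≥ 1. So xy²z ∉ L.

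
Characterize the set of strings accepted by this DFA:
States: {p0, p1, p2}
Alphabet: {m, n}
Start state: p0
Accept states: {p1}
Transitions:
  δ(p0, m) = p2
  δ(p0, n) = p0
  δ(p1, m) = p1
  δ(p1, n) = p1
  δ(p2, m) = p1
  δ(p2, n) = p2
Testing a few strings:
  'mnnm' → accept
  'mn' → reject
  'nmn' → reject
  'nm' → reject
State roles: p0=zero m's seen; p1=≥ two m's seen; p2=one m seen
All strings over {m,n} containing at least two m's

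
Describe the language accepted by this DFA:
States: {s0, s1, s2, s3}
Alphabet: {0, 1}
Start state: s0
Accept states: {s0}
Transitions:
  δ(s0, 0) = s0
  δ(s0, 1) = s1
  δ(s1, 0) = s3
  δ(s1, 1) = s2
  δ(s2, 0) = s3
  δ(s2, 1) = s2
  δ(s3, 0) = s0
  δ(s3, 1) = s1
Testing a few strings:
  '011' → reject
  '001' → reject
  '101' → reject
  '110' → reject
State roles: s0=value ≡ 0 (mod 4); s1=value ≡ 1 (mod 4); s2=value ≡ 3 (mod 4); s3=value ≡ 2 (mod 4)
All binary strings representing a multiple of 4 (read in base 2; leading zeros allowed and ε counts as 0)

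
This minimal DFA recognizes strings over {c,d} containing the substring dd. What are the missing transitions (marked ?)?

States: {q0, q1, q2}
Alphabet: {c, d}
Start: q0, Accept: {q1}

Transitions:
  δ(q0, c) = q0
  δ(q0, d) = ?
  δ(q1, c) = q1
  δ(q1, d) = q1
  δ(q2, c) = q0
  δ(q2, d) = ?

From the language and accept set, identify what each state tracks — q0: no progress toward dd; q1: substring dd seen; q2: one trailing d.
Each missing δ(q, a) is the state matching the new tracked value after reading a.
δ(q0, d) = q2; δ(q2, d) = q1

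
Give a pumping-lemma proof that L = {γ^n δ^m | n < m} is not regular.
Assume L is regular with pumping length p. Idea: pumping up the γ-block makes the γ-count reach the δ-count.
Choose s = γ^p δ^(p+1) ∈ L. By the pumping lemma, s = xyz with |xy| ≤ p, |y| > 0, so y = γ^k with k ≥ 1. Then xy²z = γ^(p+k) δ^(p+1). Since p+k ≥ p+1, the number of γ's is no longer strictly less than the number of δ's, so xy²z ∉ L.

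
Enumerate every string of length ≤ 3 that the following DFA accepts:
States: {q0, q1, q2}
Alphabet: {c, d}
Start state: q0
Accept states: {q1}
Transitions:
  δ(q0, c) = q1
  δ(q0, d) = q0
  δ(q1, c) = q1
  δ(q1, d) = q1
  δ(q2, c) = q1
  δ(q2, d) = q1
c, cc, cd, dc, ccc, ccd, cdc, cdd, dcc, dcd, ddc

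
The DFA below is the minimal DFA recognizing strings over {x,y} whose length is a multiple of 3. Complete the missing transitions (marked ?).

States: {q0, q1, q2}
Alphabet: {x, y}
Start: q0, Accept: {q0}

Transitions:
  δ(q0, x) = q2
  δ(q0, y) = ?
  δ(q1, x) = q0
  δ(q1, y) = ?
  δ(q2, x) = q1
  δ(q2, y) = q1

From the language and accept set, identify what each state tracks — q0: length ≡ 0 (mod 3); q1: length ≡ 2 (mod 3); q2: length ≡ 1 (mod 3).
Each missing δ(q, a) is the state matching the new tracked value after reading a.
δ(q0, y) = q2; δ(q1, y) = q0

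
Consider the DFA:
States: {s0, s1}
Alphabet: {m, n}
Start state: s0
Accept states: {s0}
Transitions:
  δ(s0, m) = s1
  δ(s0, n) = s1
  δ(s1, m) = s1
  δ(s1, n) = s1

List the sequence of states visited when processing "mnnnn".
read 'm': s0 → s1
  read 'n': s1 → s1
  read 'n': s1 → s1
  read 'n': s1 → s1
  read 'n': s1 → s1
s0 -> s1 -> s1 -> s1 -> s1 -> s1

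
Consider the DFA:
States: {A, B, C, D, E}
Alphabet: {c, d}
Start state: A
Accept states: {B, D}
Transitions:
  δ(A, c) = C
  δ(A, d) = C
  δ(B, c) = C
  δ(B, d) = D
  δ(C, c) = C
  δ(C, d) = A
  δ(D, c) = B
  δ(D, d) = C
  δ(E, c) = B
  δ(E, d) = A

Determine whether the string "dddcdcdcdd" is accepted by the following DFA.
Processing string "dddcdcdcdd":
  A --d--> C
  C --d--> A
  A --d--> C
  C --c--> C
  C --d--> A
  A --c--> C
  C --d--> A
  A --c--> C
  C --d--> A
  A --d--> C
Final state: C
Accept states: {B, D}
No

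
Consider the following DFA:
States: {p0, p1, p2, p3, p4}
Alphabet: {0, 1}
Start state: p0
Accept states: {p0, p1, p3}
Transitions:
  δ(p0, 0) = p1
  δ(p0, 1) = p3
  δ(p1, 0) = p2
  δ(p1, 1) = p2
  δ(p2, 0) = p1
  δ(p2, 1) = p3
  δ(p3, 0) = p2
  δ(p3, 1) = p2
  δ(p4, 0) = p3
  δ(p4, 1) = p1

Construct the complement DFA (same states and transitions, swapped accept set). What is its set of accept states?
Complement accept states = All states \ Original accept states
= {p0, p1, p2, p3, p4} \ {p0, p1, p3}
{p2, p4}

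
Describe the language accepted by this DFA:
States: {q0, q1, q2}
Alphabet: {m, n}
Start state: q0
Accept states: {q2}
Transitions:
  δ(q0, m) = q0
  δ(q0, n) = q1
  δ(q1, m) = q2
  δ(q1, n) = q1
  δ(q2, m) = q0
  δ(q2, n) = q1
Testing a few strings:
  'mmmm' → reject
  'nnn' → reject
  'n' → reject
  'nn' → reject
State roles: q0=no suffix match; q1=one trailing n; q2=suffix is nm
All strings over {m,n} ending with nm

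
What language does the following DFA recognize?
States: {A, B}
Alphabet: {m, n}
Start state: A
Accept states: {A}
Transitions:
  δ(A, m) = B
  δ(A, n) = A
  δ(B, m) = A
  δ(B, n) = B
Testing a few strings:
  'mn' → reject
  'nnn' → accept
  'mmm' → reject
  'n' → accept
State roles: A=even number of m's so far; B=odd number of m's so far
All strings over {m,n} with an even number of m's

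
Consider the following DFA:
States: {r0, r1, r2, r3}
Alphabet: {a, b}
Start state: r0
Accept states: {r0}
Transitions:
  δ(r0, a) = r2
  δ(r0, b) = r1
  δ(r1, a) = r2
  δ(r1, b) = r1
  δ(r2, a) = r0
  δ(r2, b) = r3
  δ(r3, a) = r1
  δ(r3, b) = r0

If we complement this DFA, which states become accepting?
Complement accept states = All states \ Original accept states
= {r0, r1, r2, r3} \ {r0}
{r1, r2, r3}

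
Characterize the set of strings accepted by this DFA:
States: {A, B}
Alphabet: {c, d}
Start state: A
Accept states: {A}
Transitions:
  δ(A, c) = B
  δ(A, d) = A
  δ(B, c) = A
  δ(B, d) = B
Testing a few strings:
  'ddc' → reject
  'cc' → accept
  'dd' → accept
  'dc' → reject
State roles: A=even number of c's so far; B=odd number of c's so far
All strings over {c,d} with an even number of c's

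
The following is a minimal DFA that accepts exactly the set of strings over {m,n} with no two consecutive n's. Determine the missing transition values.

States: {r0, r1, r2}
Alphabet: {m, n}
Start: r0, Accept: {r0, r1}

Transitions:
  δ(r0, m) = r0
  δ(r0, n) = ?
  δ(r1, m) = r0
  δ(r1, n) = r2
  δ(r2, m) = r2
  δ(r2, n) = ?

From the language and accept set, identify what each state tracks — r0: last symbol not n (ok); r1: last symbol n (ok); r2: saw nn (dead).
Each missing δ(q, a) is the state matching the new tracked value after reading a.
δ(r0, n) = r1; δ(r2, n) = r2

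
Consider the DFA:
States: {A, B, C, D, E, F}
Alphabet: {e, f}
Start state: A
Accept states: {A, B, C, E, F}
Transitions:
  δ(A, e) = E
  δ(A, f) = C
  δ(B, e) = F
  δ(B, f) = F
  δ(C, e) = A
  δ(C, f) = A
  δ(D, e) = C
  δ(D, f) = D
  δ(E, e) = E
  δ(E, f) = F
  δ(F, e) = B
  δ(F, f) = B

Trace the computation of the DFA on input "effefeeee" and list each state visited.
read 'e': A → E
  read 'f': E → F
  read 'f': F → B
  read 'e': B → F
  read 'f': F → B
  read 'e': B → F
  read 'e': F → B
  read 'e': B → F
  read 'e': F → B
A -> E -> F -> B -> F -> B -> F -> B -> F -> B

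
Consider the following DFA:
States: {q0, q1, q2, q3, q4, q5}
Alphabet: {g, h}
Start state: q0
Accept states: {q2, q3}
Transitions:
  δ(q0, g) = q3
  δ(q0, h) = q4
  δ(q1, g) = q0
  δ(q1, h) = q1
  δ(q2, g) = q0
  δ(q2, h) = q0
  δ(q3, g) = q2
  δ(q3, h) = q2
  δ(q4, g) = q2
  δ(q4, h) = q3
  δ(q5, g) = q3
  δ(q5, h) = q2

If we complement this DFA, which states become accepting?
Complement accept states = All states \ Original accept states
= {q0, q1, q2, q3, q4, q5} \ {q2, q3}
{q0, q1, q4, q5}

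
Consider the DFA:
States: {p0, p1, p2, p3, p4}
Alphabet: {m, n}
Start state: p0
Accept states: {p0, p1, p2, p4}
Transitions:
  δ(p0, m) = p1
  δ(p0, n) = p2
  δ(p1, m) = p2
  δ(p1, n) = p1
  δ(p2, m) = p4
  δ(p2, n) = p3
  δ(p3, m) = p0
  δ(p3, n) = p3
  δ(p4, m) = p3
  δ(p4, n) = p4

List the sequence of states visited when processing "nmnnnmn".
read 'n': p0 → p2
  read 'm': p2 → p4
  read 'n': p4 → p4
  read 'n': p4 → p4
  read 'n': p4 → p4
  read 'm': p4 → p3
  read 'n': p3 → p3
p0 -> p2 -> p4 -> p4 -> p4 -> p4 -> p3 -> p3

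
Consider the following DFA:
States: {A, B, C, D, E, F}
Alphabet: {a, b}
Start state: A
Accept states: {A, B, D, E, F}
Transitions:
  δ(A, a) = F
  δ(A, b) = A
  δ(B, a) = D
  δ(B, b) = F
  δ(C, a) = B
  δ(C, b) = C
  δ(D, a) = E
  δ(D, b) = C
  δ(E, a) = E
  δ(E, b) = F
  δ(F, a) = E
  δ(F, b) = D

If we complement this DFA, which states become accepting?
Complement accept states = All states \ Original accept states
= {A, B, C, D, E, F} \ {A, B, D, E, F}
{C}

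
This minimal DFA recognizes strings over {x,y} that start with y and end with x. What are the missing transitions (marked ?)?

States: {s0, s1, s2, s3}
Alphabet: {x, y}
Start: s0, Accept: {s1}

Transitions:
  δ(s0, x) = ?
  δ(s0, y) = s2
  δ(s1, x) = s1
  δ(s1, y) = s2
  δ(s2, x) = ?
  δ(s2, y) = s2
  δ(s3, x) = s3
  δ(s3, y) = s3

From the language and accept set, identify what each state tracks — s0: no input read; s1: started with y, last symbol x; s2: started with y, last symbol y; s3: started with x (dead).
Each missing δ(q, a) is the state matching the new tracked value after reading a.
δ(s0, x) = s3; δ(s2, x) = s1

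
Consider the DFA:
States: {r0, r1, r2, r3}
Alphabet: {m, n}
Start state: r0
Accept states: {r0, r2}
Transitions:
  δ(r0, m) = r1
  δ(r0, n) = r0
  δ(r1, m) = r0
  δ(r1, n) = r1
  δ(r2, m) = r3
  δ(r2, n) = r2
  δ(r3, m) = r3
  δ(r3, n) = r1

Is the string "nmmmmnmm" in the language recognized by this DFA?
Processing string "nmmmmnmm":
  r0 --n--> r0
  r0 --m--> r1
  r1 --m--> r0
  r0 --m--> r1
  r1 --m--> r0
  r0 --n--> r0
  r0 --m--> r1
  r1 --m--> r0
Final state: r0
Accept states: {r0, r2}
Yes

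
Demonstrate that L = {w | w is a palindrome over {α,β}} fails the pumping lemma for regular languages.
Assume L is regular with pumping length p. Idea: pumping the leading α-block breaks the symmetry.
Choose s = α^p β α^p (a palindrome of length 2p+1 ≥ p). By the pumping lemma, s = xyz with |xy| ≤ p, |y| > 0, so y = α^k with k > 0 (xy lies entirely in the first α^p). Then xy²z = α^(p+k) β α^p, which is not a palindrome since p+k ≠ p.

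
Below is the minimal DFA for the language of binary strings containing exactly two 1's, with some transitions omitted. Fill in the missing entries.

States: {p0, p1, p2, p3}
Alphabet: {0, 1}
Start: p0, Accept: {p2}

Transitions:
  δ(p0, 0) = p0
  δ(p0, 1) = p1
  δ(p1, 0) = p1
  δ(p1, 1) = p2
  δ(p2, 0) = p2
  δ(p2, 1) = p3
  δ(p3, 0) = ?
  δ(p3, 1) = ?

From the language and accept set, identify what each state tracks — p0: zero 1's; p1: one 1; p2: two 1's; p3: ≥ three 1's (dead).
Each missing δ(q, a) is the state matching the new tracked value after reading a.
δ(p3, 0) = p3; δ(p3, 1) = p3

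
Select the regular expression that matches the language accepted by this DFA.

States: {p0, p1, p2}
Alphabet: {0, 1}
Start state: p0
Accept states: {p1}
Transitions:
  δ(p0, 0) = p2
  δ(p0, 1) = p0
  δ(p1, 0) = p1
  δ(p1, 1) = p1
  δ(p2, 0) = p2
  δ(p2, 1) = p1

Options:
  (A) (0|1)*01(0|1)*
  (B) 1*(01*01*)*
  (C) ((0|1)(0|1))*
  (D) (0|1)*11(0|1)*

Check each option against the DFA on short strings; one disagreement eliminates an option:
  (A) (0|1)*01(0|1)*: agrees with the DFA on every string of length ≤ 6
  (B) 1*(01*01*)*: on ε the DFA stays in p0 and rejects (p0 ∉ Accept), but the regex matches it → eliminate
  (C) ((0|1)(0|1))*: on ε the DFA stays in p0 and rejects (p0 ∉ Accept), but the regex matches it → eliminate
  (D) (0|1)*11(0|1)*: on '01' the DFA goes p0 → p2 → p1 and accepts (p1 ∈ Accept), but the regex does not match it → eliminate
Only (A) is consistent with the DFA.
(A) (0|1)*01(0|1)*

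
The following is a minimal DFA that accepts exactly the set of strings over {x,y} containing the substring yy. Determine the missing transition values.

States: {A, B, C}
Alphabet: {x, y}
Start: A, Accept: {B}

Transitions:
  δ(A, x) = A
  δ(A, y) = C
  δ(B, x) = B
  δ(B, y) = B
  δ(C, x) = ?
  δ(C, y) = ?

From the language and accept set, identify what each state tracks — A: no progress toward yy; B: substring yy seen; C: one trailing y.
Each missing δ(q, a) is the state matching the new tracked value after reading a.
δ(C, x) = A; δ(C, y) = B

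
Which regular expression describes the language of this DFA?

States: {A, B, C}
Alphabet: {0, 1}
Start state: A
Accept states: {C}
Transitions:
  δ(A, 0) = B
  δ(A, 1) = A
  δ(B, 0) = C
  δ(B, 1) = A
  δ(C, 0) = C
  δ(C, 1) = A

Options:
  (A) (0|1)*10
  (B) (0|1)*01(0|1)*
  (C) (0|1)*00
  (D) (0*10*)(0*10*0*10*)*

Check each option against the DFA on short strings; one disagreement eliminates an option:
  (A) (0|1)*10: on '00' the DFA goes A → B → C and accepts (C ∈ Accept), but the regex does not match it → eliminate
  (B) (0|1)*01(0|1)*: on '00' the DFA goes A → B → C and accepts (C ∈ Accept), but the regex does not match it → eliminate
  (C) (0|1)*00: agrees with the DFA on every string of length ≤ 6
  (D) (0*10*)(0*10*0*10*)*: on '1' the DFA goes A → A and rejects (A ∉ Accept), but the regex matches it → eliminate
Only (C) is consistent with the DFA.
(C) (0|1)*00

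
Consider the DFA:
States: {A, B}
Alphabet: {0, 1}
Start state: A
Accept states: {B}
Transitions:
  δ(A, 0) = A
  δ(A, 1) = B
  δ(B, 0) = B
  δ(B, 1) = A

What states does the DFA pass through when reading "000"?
read '0': A → A
  read '0': A → A
  read '0': A → A
A -> A -> A -> A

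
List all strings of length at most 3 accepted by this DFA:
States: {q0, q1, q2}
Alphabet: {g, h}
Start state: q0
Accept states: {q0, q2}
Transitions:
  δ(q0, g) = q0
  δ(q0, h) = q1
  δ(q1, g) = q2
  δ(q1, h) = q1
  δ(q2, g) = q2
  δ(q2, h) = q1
ε, g, gg, hg, ggg, ghg, hgg, hhg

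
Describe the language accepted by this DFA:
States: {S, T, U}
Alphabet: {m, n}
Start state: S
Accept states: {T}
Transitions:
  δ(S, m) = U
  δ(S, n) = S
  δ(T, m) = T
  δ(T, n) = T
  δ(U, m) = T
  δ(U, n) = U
Testing a few strings:
  'nmnn' → reject
  'mnn' → reject
  'm' → reject
  'n' → reject
State roles: S=zero m's seen; T=≥ two m's seen; U=one m seen
All strings over {m,n} containing at least two m's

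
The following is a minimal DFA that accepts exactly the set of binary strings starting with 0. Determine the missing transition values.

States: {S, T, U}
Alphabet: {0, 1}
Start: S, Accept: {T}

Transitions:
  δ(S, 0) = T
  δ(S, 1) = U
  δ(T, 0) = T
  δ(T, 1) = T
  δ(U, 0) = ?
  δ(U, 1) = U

From the language and accept set, identify what each state tracks — S: no input read; T: started with 0; U: started with 1 (dead).
Each missing δ(q, a) is the state matching the new tracked value after reading a.
δ(U, 0) = U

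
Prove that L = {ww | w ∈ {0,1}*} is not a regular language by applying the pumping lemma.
Assume L is regular with pumping length p. Idea: pumping the leading 0-block breaks the equality of the two halves.
Choose s = 0^p 1 0^p 1 ∈ L (with w = 0^p 1). |s| = 2p+2 ≥ p. By the pumping lemma, s = xyz with |xy| ≤ p, |y| > 0, so y = 0^k with k ≥ 1, in the first 0-block. Then xy²z = 0^(p+k) 1 0^p 1, of length 2p+2+k. If k is odd this length is odd, so it cannot be of the form ww. If k is even, each half has length p+1+k/2 ≤ p+k, so the first half lies entirely inside the leading 0-block and contains no 1, while the second half ends in 1; the halves differ. Either way xy²z ∉ L.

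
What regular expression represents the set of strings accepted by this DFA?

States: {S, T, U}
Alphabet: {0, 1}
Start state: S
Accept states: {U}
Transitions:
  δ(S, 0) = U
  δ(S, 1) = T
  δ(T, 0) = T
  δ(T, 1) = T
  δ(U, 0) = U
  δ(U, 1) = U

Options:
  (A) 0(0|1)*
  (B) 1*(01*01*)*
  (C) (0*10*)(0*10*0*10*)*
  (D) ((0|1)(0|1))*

Check each option against the DFA on short strings; one disagreement eliminates an option:
  (A) 0(0|1)*: agrees with the DFA on every string of length ≤ 6
  (B) 1*(01*01*)*: on ε the DFA stays in S and rejects (S ∉ Accept), but the regex matches it → eliminate
  (C) (0*10*)(0*10*0*10*)*: on '0' the DFA goes S → U and accepts (U ∈ Accept), but the regex does not match it → eliminate
  (D) ((0|1)(0|1))*: on ε the DFA stays in S and rejects (S ∉ Accept), but the regex matches it → eliminate
Only (A) is consistent with the DFA.
(A) 0(0|1)*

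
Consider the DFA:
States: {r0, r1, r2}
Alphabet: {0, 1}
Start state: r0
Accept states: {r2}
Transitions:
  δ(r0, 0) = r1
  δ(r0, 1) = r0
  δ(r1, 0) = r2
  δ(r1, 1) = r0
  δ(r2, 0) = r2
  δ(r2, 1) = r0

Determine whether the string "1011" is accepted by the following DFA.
Processing string "1011":
  r0 --1--> r0
  r0 --0--> r1
  r1 --1--> r0
  r0 --1--> r0
Final state: r0
Accept states: {r2}
No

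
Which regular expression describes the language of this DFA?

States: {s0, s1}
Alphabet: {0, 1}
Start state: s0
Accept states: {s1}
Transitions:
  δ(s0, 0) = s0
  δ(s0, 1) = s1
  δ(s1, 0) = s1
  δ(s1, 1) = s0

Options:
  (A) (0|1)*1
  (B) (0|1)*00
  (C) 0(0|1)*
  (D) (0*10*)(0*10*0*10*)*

Check each option against the DFA on short strings; one disagreement eliminates an option:
  (A) (0|1)*1: on '10' the DFA goes s0 → s1 → s1 and accepts (s1 ∈ Accept), but the regex does not match it → eliminate
  (B) (0|1)*00: on '1' the DFA goes s0 → s1 and accepts (s1 ∈ Accept), but the regex does not match it → eliminate
  (C) 0(0|1)*: on '0' the DFA goes s0 → s0 and rejects (s0 ∉ Accept), but the regex matches it → eliminate
  (D) (0*10*)(0*10*0*10*)*: agrees with the DFA on every string of length ≤ 6
Only (D) is consistent with the DFA.
(D) (0*10*)(0*10*0*10*)*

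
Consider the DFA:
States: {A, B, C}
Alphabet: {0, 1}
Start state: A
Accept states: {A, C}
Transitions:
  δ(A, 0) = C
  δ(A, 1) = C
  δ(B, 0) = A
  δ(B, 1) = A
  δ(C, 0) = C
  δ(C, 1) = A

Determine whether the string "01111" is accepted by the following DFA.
Processing string "01111":
  A --0--> C
  C --1--> A
  A --1--> C
  C --1--> A
  A --1--> C
Final state: C
Accept states: {A, C}
Yes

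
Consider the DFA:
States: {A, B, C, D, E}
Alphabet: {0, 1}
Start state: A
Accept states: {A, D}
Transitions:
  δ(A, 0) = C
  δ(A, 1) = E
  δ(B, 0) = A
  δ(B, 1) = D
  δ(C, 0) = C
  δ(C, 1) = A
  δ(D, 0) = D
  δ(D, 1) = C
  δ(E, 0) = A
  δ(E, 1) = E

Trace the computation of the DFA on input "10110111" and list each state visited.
read '1': A → E
  read '0': E → A
  read '1': A → E
  read '1': E → E
  read '0': E → A
  read '1': A → E
  read '1': E → E
  read '1': E → E
A -> E -> A -> E -> E -> A -> E -> E -> E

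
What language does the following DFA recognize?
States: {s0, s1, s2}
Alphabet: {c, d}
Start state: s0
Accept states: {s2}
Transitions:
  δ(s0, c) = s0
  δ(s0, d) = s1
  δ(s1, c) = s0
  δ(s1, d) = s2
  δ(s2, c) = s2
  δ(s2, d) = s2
Testing a few strings:
  'cc' → reject
  'dc' → reject
  'cccd' → reject
  'c' → reject
State roles: s0=no progress toward dd; s1=one trailing d; s2=substring dd seen
All strings over {c,d} containing the substring dd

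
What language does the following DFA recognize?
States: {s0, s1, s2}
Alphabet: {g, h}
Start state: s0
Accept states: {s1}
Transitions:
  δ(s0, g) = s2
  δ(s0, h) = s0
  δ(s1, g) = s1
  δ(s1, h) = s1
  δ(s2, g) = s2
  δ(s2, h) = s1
Testing a few strings:
  'g' → reject
  'hgh' → accept
  'h' → reject
  'hg' → reject
State roles: s0=no g seen yet; s1=substring gh seen; s2=seen a g, waiting for h
All strings over {g,h} containing the substring gh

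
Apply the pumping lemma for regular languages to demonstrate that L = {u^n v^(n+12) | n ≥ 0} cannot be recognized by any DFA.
Assume L is regular with pumping length p. Idea: pumping the u-block breaks the fixed offset of 12.
Choose s = u^p v^(p+12) ∈ L. By the pumping lemma, s = xyz with |xy| ≤ p, |y| > 0, so y = u^k with k ≥ 1. Then xy²z = u^(p+k) v^(p+12). For this to be in L we would need p+12 = (p+k)+12, i.e. k = 0, contradicting k ≥ 1. So xy²z ∉ L.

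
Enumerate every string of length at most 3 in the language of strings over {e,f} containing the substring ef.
ef, eef, efe, eff, fef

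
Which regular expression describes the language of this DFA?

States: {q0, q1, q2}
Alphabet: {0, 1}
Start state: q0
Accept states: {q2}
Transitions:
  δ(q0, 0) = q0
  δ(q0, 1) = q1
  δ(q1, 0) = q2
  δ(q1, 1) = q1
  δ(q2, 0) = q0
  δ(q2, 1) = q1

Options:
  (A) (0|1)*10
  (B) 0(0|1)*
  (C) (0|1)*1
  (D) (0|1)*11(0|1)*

Check each option against the DFA on short strings; one disagreement eliminates an option:
  (A) (0|1)*10: agrees with the DFA on every string of length ≤ 6
  (B) 0(0|1)*: on '0' the DFA goes q0 → q0 and rejects (q0 ∉ Accept), but the regex matches it → eliminate
  (C) (0|1)*1: on '1' the DFA goes q0 → q1 and rejects (q1 ∉ Accept), but the regex matches it → eliminate
  (D) (0|1)*11(0|1)*: on '10' the DFA goes q0 → q1 → q2 and accepts (q2 ∈ Accept), but the regex does not match it → eliminate
Only (A) is consistent with the DFA.
(A) (0|1)*10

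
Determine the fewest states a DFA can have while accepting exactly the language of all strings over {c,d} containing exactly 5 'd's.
By Myhill–Nerode, count the distinguishable equivalence classes: 7 classes — having seen 0, 1, …, 5, or >5 copies of 'd'; the count-5 class is the only accepting one and >5 is dead.
7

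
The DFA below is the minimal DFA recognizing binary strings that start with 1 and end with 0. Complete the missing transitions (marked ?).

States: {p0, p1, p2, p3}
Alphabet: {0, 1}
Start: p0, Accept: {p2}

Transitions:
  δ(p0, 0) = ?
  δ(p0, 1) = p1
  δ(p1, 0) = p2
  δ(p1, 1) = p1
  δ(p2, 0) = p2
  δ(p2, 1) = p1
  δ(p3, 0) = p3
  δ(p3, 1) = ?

From the language and accept set, identify what each state tracks — p0: no input read; p1: started with 1, last symbol 1; p2: started with 1, last symbol 0; p3: started with 0 (dead).
Each missing δ(q, a) is the state matching the new tracked value after reading a.
δ(p0, 0) = p3; δ(p3, 1) = p3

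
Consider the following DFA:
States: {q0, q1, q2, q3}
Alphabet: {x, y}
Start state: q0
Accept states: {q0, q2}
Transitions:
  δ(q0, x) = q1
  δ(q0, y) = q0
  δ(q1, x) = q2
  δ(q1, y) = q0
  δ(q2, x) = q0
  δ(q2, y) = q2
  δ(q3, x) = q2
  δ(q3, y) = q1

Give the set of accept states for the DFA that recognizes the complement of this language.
Complement accept states = All states \ Original accept states
= {q0, q1, q2, q3} \ {q0, q2}
{q1, q3}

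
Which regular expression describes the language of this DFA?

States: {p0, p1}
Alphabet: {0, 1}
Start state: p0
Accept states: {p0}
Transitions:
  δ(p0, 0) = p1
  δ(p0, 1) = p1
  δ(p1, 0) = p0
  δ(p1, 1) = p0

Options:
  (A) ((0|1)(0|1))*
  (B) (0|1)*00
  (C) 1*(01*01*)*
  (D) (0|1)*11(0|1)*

Check each option against the DFA on short strings; one disagreement eliminates an option:
  (A) ((0|1)(0|1))*: agrees with the DFA on every string of length ≤ 6
  (B) (0|1)*00: on ε the DFA stays in p0 and accepts (p0 ∈ Accept), but the regex does not match it → eliminate
  (C) 1*(01*01*)*: on '1' the DFA goes p0 → p1 and rejects (p1 ∉ Accept), but the regex matches it → eliminate
  (D) (0|1)*11(0|1)*: on ε the DFA stays in p0 and accepts (p0 ∈ Accept), but the regex does not match it → eliminate
Only (A) is consistent with the DFA.
(A) ((0|1)(0|1))*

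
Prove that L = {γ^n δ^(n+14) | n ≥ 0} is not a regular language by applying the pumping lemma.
Assume L is regular with pumping length p. Idea: pumping the γ-block breaks the fixed offset of 14.
Choose s = γ^p δ^(p+14) ∈ L. By the pumping lemma, s = xyz with |xy| ≤ p, |y| > 0, so y = γ^k with k ≥ 1. Then xy²z = γ^(p+k) δ^(p+14). For this to be in L we would need p+14 = (p+k)+14, i.e. k = 0, contradicting k ≥ 1. So xy²z ∉ L.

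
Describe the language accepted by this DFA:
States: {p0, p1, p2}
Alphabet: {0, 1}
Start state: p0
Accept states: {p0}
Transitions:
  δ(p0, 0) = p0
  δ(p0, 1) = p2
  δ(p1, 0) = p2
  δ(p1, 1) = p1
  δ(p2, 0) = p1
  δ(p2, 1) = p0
Testing a few strings:
  '1' → reject
  '0000' → accept
  '10' → reject
  '0010' → reject
State roles: p0=value ≡ 0 (mod 3); p1=value ≡ 2 (mod 3); p2=value ≡ 1 (mod 3)
All binary strings representing a multiple of 3 (read in base 2; leading zeros allowed and ε counts as 0)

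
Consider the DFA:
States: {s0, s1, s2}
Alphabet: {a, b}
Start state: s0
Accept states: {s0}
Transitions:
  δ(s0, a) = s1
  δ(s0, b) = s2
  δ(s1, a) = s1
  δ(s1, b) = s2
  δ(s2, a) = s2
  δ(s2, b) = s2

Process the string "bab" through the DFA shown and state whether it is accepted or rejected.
Processing string "bab":
  s0 --b--> s2
  s2 --a--> s2
  s2 --b--> s2
Final state: s2
Accept states: {s0}
No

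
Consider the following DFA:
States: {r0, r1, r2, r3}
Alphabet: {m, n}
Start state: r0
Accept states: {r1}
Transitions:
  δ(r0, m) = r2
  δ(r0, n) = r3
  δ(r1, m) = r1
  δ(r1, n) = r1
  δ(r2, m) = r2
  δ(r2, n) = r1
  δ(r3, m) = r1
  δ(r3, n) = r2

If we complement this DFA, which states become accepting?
Complement accept states = All states \ Original accept states
= {r0, r1, r2, r3} \ {r1}
{r0, r2, r3}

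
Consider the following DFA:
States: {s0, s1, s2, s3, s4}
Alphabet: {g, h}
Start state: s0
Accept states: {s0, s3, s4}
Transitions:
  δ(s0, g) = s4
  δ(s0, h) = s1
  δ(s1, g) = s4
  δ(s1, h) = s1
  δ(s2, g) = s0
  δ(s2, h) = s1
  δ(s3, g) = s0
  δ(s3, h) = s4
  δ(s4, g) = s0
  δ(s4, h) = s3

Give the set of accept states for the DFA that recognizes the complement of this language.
Complement accept states = All states \ Original accept states
= {s0, s1, s2, s3, s4} \ {s0, s3, s4}
{s1, s2}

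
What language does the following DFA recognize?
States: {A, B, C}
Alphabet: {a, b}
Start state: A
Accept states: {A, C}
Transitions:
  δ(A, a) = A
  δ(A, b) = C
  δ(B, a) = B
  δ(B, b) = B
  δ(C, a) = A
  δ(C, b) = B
Testing a few strings:
  'aab' → accept
  'abab' → accept
  'bbb' → reject
  'a' → accept
State roles: A=last symbol not b (ok); B=saw bb (dead); C=last symbol b (ok)
All strings over {a,b} with no two consecutive b's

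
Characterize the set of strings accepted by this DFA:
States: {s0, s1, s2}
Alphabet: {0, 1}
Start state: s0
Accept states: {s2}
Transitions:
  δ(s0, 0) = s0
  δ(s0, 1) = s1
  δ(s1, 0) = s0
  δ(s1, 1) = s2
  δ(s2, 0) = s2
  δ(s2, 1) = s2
Testing a few strings:
  '01' → reject
  '0110' → accept
  '1' → reject
  '101' → reject
State roles: s0=no progress toward 11; s1=one trailing 1; s2=substring 11 seen
All binary strings containing the substring 11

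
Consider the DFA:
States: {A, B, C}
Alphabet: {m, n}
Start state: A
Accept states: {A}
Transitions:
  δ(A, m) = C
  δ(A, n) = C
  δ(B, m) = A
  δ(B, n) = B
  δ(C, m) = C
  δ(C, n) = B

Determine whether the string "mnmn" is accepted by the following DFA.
Processing string "mnmn":
  A --m--> C
  C --n--> B
  B --m--> A
  A --n--> C
Final state: C
Accept states: {A}
No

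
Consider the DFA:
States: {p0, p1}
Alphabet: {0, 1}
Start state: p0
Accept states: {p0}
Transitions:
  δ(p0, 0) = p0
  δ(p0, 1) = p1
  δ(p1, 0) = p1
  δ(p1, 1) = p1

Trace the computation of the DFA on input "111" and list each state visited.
read '1': p0 → p1
  read '1': p1 → p1
  read '1': p1 → p1
p0 -> p1 -> p1 -> p1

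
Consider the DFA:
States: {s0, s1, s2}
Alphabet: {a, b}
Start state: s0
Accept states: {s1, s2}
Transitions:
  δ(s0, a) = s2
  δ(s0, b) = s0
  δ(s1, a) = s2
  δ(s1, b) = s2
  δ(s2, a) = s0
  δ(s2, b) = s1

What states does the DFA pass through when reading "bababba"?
read 'b': s0 → s0
  read 'a': s0 → s2
  read 'b': s2 → s1
  read 'a': s1 → s2
  read 'b': s2 → s1
  read 'b': s1 → s2
  read 'a': s2 → s0
s0 -> s0 -> s2 -> s1 -> s2 -> s1 -> s2 -> s0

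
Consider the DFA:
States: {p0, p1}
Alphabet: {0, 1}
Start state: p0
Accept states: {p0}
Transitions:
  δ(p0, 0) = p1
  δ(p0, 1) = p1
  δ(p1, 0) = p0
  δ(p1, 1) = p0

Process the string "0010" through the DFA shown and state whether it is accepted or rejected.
Processing string "0010":
  p0 --0--> p1
  p1 --0--> p0
  p0 --1--> p1
  p1 --0--> p0
Final state: p0
Accept states: {p0}
Yes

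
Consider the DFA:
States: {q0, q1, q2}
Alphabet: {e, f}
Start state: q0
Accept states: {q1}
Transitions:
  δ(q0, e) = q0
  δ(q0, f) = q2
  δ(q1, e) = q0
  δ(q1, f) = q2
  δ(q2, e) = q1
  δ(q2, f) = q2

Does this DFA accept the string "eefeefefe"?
Processing string "eefeefefe":
  q0 --e--> q0
  q0 --e--> q0
  q0 --f--> q2
  q2 --e--> q1
  q1 --e--> q0
  q0 --f--> q2
  q2 --e--> q1
  q1 --f--> q2
  q2 --e--> q1
Final state: q1
Accept states: {q1}
Yes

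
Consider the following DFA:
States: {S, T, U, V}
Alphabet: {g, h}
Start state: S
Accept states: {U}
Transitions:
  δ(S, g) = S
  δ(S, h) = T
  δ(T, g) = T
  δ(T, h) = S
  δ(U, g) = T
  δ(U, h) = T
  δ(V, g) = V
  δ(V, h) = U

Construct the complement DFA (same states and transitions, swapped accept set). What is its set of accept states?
Complement accept states = All states \ Original accept states
= {S, T, U, V} \ {U}
{S, T, V}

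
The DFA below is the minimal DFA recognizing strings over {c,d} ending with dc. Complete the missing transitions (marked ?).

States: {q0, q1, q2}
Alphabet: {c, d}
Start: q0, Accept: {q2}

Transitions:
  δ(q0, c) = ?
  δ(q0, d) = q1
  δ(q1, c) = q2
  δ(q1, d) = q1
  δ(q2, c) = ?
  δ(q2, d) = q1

From the language and accept set, identify what each state tracks — q0: no suffix match; q1: one trailing d; q2: suffix is dc.
Each missing δ(q, a) is the state matching the new tracked value after reading a.
δ(q0, c) = q0; δ(q2, c) = q0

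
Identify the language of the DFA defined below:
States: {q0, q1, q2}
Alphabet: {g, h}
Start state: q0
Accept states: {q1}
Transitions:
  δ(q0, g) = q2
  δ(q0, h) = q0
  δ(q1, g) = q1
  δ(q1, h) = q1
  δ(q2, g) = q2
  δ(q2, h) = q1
Testing a few strings:
  'hgh' → accept
  'hghh' → accept
  'hhh' → reject
  'g' → reject
State roles: q0=no g seen yet; q1=substring gh seen; q2=seen a g, waiting for h
All strings over {g,h} containing the substring gh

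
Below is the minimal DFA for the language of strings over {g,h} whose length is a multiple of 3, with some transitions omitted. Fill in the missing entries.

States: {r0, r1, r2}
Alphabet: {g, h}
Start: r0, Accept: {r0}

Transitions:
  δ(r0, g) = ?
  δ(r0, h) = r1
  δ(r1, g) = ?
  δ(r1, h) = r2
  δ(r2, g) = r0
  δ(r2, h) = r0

From the language and accept set, identify what each state tracks — r0: length ≡ 0 (mod 3); r1: length ≡ 1 (mod 3); r2: length ≡ 2 (mod 3).
Each missing δ(q, a) is the state matching the new tracked value after reading a.
δ(r0, g) = r1; δ(r1, g) = r2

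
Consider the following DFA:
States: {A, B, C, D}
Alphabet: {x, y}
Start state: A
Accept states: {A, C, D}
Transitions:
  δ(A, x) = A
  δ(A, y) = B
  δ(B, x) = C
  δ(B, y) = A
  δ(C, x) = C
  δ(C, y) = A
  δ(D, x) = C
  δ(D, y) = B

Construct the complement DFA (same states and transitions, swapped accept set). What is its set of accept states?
Complement accept states = All states \ Original accept states
= {A, B, C, D} \ {A, C, D}
{B}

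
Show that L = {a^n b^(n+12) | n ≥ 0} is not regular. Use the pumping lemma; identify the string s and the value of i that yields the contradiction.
Assume L is regular with pumping length p. Idea: pumping the a-block breaks the fixed offset of 12.
Choose s = a^p b^(p+12) ∈ L. By the pumping lemma, s = xyz with |xy| ≤ p, |y| > 0, so y = a^k with k ≥ 1. Then xy²z = a^(p+k) b^(p+12). For this to be in L we would need p+12 = (p+k)+12, i.e. k = 0, contradicting k ≥ 1. So xy²z ∉ L.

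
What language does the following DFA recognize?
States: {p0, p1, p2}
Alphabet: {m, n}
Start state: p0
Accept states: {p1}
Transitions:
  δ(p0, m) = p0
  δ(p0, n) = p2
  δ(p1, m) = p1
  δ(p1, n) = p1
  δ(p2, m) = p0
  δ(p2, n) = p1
Testing a few strings:
  'm' → reject
  'nm' → reject
  'mmnm' → reject
  'n' → reject
State roles: p0=no progress toward nn; p1=substring nn seen; p2=one trailing n
All strings over {m,n} containing the substring nn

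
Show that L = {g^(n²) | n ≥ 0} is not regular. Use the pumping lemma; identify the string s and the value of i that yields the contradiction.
Assume L is regular with pumping length p. Idea: pumping adds a fixed amount, but gaps between consecutive squares grow.
Choose s = g^(p²) (length p² ≥ p). By the pumping lemma, s = xyz with |xy| ≤ p, |y| > 0, so |y| = k with 1 ≤ k ≤ p. Then |xy²z| = p²+k. Since p² < p²+k ≤ p²+p < (p+1)², the length p²+k lies strictly between consecutive squares, so it is not a perfect square and xy²z ∉ L.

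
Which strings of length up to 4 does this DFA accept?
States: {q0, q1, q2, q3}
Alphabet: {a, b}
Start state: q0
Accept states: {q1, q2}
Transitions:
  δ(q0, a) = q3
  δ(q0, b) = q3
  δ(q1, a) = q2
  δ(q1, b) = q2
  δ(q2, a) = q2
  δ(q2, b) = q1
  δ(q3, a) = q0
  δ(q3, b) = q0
None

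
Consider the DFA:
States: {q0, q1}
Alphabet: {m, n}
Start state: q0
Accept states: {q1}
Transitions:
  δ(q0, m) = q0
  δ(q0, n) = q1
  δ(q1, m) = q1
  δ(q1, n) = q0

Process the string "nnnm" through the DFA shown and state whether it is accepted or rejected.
Processing string "nnnm":
  q0 --n--> q1
  q1 --n--> q0
  q0 --n--> q1
  q1 --m--> q1
Final state: q1
Accept states: {q1}
Yes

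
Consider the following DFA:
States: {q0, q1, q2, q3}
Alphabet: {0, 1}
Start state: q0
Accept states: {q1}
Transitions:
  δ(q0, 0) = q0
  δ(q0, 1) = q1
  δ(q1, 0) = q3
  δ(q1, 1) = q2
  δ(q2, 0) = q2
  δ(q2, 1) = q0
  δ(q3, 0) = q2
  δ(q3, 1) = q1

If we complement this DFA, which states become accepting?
Complement accept states = All states \ Original accept states
= {q0, q1, q2, q3} \ {q1}
{q0, q2, q3}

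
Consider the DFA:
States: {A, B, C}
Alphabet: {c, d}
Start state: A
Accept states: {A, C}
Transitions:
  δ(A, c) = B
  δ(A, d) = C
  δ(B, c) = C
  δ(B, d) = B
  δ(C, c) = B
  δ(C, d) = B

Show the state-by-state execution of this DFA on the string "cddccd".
read 'c': A → B
  read 'd': B → B
  read 'd': B → B
  read 'c': B → C
  read 'c': C → B
  read 'd': B → B
A -> B -> B -> B -> C -> B -> B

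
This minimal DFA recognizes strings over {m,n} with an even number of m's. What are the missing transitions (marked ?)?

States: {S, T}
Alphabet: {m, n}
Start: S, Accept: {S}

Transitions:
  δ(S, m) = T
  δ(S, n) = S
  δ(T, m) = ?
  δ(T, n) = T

From the language and accept set, identify what each state tracks — S: even number of m's so far; T: odd number of m's so far.
Each missing δ(q, a) is the state matching the new tracked value after reading a.
δ(T, m) = S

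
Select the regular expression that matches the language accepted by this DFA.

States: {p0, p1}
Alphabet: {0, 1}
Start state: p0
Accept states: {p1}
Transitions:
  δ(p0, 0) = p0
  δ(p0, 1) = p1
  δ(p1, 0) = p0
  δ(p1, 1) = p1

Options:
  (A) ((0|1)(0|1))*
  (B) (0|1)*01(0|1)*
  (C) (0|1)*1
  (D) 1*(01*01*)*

Check each option against the DFA on short strings; one disagreement eliminates an option:
  (A) ((0|1)(0|1))*: on ε the DFA stays in p0 and rejects (p0 ∉ Accept), but the regex matches it → eliminate
  (B) (0|1)*01(0|1)*: on '1' the DFA goes p0 → p1 and accepts (p1 ∈ Accept), but the regex does not match it → eliminate
  (C) (0|1)*1: agrees with the DFA on every string of length ≤ 6
  (D) 1*(01*01*)*: on ε the DFA stays in p0 and rejects (p0 ∉ Accept), but the regex matches it → eliminate
Only (C) is consistent with the DFA.
(C) (0|1)*1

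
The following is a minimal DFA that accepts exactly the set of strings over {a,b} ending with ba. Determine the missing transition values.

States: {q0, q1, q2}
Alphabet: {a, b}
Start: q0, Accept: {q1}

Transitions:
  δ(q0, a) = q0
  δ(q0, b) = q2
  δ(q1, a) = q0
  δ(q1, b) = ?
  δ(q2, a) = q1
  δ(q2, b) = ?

From the language and accept set, identify what each state tracks — q0: no suffix match; q1: suffix is ba; q2: one trailing b.
Each missing δ(q, a) is the state matching the new tracked value after reading a.
δ(q1, b) = q2; δ(q2, b) = q2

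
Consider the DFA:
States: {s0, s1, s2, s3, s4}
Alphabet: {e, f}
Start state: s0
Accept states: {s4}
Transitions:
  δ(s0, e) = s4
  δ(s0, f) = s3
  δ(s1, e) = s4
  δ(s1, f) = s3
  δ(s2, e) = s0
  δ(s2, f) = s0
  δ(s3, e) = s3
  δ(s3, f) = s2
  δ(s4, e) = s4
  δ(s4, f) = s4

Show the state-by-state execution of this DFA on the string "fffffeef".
read 'f': s0 → s3
  read 'f': s3 → s2
  read 'f': s2 → s0
  read 'f': s0 → s3
  read 'f': s3 → s2
  read 'e': s2 → s0
  read 'e': s0 → s4
  read 'f': s4 → s4
s0 -> s3 -> s2 -> s0 -> s3 -> s2 -> s0 -> s4 -> s4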